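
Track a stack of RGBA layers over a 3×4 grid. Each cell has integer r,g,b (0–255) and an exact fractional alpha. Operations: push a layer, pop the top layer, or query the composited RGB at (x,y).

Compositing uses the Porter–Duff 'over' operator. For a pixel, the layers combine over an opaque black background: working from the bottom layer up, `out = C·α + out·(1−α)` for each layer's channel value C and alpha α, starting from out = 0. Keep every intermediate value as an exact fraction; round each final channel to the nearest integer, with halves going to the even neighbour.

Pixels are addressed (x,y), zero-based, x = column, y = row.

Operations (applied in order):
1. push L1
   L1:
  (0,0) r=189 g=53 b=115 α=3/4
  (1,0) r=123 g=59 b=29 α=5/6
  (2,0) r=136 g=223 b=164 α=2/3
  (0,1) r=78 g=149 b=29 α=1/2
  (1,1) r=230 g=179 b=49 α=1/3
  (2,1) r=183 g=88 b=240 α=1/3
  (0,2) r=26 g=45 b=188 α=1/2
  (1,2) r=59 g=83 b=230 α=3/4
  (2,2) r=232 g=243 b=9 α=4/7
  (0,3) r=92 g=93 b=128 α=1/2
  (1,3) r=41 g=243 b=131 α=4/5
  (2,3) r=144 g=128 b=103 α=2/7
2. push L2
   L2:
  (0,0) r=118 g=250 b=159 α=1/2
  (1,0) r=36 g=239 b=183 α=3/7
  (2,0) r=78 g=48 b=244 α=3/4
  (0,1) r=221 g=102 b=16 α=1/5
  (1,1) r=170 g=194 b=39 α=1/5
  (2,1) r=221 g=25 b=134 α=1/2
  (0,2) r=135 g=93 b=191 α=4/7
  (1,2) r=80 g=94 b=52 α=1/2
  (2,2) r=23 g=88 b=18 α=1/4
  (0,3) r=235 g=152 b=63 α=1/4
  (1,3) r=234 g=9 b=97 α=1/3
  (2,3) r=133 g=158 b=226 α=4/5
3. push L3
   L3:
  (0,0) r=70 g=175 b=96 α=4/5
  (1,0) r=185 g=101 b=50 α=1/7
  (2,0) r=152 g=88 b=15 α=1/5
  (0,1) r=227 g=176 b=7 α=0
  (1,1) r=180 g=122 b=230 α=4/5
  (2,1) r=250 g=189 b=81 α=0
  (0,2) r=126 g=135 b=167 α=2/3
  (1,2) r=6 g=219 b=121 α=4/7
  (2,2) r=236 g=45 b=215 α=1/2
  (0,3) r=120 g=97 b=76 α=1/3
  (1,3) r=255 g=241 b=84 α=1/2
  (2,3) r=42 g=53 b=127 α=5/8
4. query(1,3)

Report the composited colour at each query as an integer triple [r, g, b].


at x=1,y=3 over L1,L2,L3:
+L1 (α=4/5) → [164/5, 972/5, 524/5]
+L2 (α=1/3) → [1498/15, 663/5, 511/5]
+L3 (α=1/2) → [5323/30, 934/5, 931/10]
rounded: [177, 187, 93]


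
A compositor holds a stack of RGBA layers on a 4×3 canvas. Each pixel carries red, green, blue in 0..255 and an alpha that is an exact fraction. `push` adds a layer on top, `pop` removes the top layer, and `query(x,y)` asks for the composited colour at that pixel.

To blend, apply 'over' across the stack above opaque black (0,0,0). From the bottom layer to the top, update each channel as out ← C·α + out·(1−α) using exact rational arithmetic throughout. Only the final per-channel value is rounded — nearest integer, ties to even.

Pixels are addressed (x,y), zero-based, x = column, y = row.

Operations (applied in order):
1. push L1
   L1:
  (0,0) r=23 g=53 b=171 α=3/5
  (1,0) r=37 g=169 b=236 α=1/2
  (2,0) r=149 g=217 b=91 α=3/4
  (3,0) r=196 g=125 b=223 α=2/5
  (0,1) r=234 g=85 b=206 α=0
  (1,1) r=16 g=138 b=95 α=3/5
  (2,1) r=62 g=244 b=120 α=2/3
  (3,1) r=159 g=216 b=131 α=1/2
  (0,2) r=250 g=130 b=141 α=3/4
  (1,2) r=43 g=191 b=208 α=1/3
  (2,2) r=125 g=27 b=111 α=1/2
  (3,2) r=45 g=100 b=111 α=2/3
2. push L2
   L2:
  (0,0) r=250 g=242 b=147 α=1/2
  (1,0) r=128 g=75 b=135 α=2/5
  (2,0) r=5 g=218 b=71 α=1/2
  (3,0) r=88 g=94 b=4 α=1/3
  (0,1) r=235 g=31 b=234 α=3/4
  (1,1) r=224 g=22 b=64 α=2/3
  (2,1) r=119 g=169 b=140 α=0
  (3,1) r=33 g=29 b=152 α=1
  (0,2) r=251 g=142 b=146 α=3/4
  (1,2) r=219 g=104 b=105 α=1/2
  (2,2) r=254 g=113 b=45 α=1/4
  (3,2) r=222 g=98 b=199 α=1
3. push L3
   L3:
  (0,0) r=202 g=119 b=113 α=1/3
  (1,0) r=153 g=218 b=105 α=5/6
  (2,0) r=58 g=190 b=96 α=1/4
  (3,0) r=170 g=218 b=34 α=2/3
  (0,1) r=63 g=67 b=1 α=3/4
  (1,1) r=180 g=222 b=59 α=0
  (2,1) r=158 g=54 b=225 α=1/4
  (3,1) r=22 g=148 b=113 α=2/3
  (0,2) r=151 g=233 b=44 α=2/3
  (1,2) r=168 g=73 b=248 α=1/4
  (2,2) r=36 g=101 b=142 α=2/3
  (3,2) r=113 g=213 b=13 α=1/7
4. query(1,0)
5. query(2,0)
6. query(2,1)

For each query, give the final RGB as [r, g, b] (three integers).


(1,0) stack=L1,L2,L3; from [0,0,0]:
after L1 α=1/2: [37/2, 169/2, 118]
after L2 α=2/5: [623/10, 807/10, 624/5]
after L3 α=5/6: [8273/60, 11707/60, 1083/10]
rounded: [138, 195, 108]

(2,0) stack=L1,L2,L3; from [0,0,0]:
+L1 (α=3/4) → [447/4, 651/4, 273/4]
+L2 (α=1/2) → [467/8, 1523/8, 557/8]
+L3 (α=1/4) → [1865/32, 6089/32, 2439/32]
→ [58, 190, 76]

at x=2,y=1 over L1,L2,L3:
+L1 (α=2/3) → [124/3, 488/3, 80]
+L2 (α=0) → [124/3, 488/3, 80]
+L3 (α=1/4) → [141/2, 271/2, 465/4]
→ [70, 136, 116]


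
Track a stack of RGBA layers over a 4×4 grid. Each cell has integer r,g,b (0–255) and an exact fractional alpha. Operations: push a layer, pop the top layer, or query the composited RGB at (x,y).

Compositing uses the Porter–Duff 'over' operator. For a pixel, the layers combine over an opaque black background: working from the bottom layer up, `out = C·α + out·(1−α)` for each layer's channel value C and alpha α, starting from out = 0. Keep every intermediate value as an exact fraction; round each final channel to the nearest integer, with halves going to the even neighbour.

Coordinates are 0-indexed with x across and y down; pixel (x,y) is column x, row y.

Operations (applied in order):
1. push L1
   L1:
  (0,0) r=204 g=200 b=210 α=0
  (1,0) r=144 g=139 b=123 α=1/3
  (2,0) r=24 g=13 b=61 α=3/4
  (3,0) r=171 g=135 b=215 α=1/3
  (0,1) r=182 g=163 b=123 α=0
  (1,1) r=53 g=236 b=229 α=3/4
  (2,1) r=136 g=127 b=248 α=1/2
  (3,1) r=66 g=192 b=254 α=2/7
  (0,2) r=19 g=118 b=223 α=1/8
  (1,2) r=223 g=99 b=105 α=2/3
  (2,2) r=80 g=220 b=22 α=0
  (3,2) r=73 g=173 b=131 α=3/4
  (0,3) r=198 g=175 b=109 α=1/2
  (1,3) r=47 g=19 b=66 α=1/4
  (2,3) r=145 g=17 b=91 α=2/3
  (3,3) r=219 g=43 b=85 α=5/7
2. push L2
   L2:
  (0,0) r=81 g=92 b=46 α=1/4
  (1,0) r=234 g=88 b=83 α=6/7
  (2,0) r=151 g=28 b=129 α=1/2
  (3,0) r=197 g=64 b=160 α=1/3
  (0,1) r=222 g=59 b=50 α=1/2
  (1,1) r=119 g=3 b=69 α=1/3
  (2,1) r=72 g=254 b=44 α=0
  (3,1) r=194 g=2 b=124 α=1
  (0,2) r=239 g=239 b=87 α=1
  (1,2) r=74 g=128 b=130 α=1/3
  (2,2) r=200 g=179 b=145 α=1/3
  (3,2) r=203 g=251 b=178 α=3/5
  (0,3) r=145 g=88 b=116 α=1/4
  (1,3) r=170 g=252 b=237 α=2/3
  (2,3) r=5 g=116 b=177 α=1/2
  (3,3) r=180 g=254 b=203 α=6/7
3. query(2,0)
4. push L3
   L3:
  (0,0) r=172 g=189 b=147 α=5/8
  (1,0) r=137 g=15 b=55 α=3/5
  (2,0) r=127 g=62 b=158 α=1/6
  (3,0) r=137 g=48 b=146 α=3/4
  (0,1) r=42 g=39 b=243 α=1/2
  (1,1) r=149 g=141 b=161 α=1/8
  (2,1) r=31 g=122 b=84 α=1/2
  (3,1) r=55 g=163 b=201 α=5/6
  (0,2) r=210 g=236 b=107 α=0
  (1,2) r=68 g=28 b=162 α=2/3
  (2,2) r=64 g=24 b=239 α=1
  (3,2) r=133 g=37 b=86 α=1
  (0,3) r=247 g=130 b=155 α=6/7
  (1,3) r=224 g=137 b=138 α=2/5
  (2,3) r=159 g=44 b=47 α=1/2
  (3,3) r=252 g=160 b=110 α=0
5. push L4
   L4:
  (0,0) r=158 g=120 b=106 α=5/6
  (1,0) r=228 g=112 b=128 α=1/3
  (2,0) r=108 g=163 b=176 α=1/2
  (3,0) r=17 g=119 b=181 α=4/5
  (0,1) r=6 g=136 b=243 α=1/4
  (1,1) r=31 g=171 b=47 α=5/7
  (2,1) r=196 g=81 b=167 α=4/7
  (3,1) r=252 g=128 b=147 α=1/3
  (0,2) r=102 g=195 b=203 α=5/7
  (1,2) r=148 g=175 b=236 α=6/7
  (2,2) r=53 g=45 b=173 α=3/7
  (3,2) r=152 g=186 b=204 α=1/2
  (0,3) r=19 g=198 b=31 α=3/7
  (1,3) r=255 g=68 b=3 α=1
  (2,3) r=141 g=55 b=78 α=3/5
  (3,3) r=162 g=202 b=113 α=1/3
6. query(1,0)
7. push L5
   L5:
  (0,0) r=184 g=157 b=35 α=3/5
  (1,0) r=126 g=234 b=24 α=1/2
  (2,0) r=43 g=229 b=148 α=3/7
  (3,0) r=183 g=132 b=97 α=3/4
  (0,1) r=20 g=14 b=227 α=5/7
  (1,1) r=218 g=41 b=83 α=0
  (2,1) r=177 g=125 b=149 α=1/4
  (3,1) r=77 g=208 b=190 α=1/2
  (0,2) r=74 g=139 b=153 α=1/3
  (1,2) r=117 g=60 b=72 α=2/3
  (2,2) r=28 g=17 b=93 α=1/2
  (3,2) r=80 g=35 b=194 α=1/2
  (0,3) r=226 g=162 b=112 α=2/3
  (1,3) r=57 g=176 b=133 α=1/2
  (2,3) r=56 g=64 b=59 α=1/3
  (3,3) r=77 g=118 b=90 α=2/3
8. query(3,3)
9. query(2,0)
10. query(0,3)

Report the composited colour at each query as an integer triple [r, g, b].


at x=2,y=0 over L1,L2:
+L1 (α=3/4) → [18, 39/4, 183/4]
+L2 (α=1/2) → [169/2, 151/8, 699/8]
→ [84, 19, 87]

at x=1,y=0 over L1,L2,L3,L4:
L1 α=1/3: [48, 139/3, 41]
L2 α=6/7: [1452/7, 1723/21, 77]
L3 α=3/5: [5781/35, 4391/105, 319/5]
L4 α=1/3: [6514/35, 20542/315, 426/5]
rounded: [186, 65, 85]

(3,3) stack=L1,L2,L3,L4,L5; from [0,0,0]:
+L1 (α=5/7) → [1095/7, 215/7, 425/7]
+L2 (α=6/7) → [8655/49, 10883/49, 8951/49]
+L3 (α=0) → [8655/49, 10883/49, 8951/49]
+L4 (α=1/3) → [8416/49, 31664/147, 7813/49]
+L5 (α=2/3) → [15962/147, 66356/441, 16633/147]
→ [109, 150, 113]

(2,0) stack=L1,L2,L3,L4,L5; from [0,0,0]:
after L1 α=3/4: [18, 39/4, 183/4]
after L2 α=1/2: [169/2, 151/8, 699/8]
after L3 α=1/6: [1099/12, 417/16, 4759/48]
after L4 α=1/2: [2395/24, 3025/32, 13207/96]
after L5 α=3/7: [3169/42, 8521/56, 3409/24]
= [75, 152, 142]

at x=0,y=3 over L1,L2,L3,L4,L5:
after L1 α=1/2: [99, 175/2, 109/2]
after L2 α=1/4: [221/2, 701/8, 559/8]
after L3 α=6/7: [455/2, 6941/56, 7999/56]
after L4 α=3/7: [967/7, 15257/98, 9301/98]
after L5 α=2/3: [1377/7, 47009/294, 31253/294]
→ [197, 160, 106]


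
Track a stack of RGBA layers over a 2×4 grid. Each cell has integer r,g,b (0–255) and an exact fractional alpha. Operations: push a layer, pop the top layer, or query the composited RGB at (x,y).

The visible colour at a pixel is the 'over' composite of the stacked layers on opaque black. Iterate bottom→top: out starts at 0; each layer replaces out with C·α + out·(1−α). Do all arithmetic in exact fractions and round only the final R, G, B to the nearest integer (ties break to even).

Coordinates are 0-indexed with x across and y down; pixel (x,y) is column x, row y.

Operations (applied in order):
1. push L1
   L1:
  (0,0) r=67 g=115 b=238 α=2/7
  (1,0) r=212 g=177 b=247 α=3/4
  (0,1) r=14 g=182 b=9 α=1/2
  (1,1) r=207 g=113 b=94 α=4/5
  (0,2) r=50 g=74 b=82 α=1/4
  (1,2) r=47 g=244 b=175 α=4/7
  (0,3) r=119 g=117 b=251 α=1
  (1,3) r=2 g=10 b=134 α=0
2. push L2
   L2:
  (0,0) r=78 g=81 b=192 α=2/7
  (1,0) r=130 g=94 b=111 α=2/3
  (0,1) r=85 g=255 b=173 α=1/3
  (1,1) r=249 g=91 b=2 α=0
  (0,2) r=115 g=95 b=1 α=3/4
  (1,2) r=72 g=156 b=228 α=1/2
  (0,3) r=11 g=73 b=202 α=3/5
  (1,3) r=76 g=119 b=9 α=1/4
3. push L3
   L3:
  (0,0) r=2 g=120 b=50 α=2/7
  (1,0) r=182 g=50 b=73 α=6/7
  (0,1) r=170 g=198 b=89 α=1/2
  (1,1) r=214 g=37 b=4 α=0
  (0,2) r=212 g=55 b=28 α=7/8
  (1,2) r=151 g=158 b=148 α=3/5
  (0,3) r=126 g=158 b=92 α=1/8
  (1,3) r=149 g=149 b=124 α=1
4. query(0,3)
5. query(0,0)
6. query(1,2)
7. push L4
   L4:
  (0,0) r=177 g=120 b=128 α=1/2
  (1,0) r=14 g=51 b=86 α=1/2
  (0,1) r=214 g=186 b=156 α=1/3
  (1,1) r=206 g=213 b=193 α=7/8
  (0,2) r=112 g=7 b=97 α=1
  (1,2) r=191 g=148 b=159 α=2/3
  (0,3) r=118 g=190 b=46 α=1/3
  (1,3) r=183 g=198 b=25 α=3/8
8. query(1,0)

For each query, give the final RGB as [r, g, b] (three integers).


(0,3) stack=L1,L2,L3; from [0,0,0]:
+L1 (α=1) → [119, 117, 251]
+L2 (α=3/5) → [271/5, 453/5, 1108/5]
+L3 (α=1/8) → [2527/40, 3961/40, 1027/5]
= [63, 99, 205]

(0,0) stack=L1,L2,L3; from [0,0,0]:
+L1 (α=2/7) → [134/7, 230/7, 68]
+L2 (α=2/7) → [1762/49, 2284/49, 724/7]
+L3 (α=2/7) → [9006/343, 23180/343, 4320/49]
rounded: [26, 68, 88]

at x=1,y=2 over L1,L2,L3:
+L1 (α=4/7) → [188/7, 976/7, 100]
+L2 (α=1/2) → [346/7, 1034/7, 164]
+L3 (α=3/5) → [3863/35, 5386/35, 772/5]
= [110, 154, 154]

query (1,0) [L1,L2,L3,L4] — begin 0,0,0
after L1 α=3/4: [159, 531/4, 741/4]
after L2 α=2/3: [419/3, 1283/12, 543/4]
after L3 α=6/7: [3695/21, 4883/84, 2295/28]
after L4 α=1/2: [3989/42, 9167/168, 4703/56]
→ [95, 55, 84]


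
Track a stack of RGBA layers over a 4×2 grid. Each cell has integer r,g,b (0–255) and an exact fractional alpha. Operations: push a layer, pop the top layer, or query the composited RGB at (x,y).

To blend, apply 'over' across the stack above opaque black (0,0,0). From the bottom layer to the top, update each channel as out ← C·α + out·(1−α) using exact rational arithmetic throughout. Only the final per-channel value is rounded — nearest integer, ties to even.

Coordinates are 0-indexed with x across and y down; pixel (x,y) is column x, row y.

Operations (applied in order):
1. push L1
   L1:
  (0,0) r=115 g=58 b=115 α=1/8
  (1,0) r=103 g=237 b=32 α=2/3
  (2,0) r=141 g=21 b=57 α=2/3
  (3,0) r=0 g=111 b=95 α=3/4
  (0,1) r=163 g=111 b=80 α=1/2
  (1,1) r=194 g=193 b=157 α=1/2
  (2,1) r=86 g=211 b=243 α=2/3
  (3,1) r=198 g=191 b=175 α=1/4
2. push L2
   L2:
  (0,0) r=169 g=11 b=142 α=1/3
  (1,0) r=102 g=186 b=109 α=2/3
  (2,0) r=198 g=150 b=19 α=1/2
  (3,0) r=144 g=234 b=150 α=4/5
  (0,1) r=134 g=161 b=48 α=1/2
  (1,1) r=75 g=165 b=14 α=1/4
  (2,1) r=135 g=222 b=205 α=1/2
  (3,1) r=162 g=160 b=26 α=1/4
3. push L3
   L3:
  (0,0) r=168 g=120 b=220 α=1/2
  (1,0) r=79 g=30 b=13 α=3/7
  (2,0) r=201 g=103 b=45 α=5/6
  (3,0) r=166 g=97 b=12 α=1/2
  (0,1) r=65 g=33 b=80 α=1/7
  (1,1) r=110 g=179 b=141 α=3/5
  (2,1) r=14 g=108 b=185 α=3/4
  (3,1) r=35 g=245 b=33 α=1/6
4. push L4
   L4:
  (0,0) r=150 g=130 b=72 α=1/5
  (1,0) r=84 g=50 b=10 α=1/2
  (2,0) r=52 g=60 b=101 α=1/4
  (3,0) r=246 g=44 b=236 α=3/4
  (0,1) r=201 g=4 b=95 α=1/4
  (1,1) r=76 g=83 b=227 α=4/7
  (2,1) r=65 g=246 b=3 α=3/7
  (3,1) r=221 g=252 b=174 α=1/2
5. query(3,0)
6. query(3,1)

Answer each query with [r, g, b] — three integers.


query (3,0) [L1,L2,L3,L4] — begin 0,0,0
+L1 (α=3/4) → [0, 333/4, 285/4]
+L2 (α=4/5) → [576/5, 4077/20, 537/4]
+L3 (α=1/2) → [703/5, 6017/40, 585/8]
+L4 (α=3/4) → [4393/20, 11297/160, 6249/32]
rounded: [220, 71, 195]

at x=3,y=1 over L1,L2,L3,L4:
+L1 (α=1/4) → [99/2, 191/4, 175/4]
+L2 (α=1/4) → [621/8, 1213/16, 629/16]
+L3 (α=1/6) → [3385/48, 9985/96, 3673/96]
+L4 (α=1/2) → [13993/96, 34177/192, 20377/192]
→ [146, 178, 106]


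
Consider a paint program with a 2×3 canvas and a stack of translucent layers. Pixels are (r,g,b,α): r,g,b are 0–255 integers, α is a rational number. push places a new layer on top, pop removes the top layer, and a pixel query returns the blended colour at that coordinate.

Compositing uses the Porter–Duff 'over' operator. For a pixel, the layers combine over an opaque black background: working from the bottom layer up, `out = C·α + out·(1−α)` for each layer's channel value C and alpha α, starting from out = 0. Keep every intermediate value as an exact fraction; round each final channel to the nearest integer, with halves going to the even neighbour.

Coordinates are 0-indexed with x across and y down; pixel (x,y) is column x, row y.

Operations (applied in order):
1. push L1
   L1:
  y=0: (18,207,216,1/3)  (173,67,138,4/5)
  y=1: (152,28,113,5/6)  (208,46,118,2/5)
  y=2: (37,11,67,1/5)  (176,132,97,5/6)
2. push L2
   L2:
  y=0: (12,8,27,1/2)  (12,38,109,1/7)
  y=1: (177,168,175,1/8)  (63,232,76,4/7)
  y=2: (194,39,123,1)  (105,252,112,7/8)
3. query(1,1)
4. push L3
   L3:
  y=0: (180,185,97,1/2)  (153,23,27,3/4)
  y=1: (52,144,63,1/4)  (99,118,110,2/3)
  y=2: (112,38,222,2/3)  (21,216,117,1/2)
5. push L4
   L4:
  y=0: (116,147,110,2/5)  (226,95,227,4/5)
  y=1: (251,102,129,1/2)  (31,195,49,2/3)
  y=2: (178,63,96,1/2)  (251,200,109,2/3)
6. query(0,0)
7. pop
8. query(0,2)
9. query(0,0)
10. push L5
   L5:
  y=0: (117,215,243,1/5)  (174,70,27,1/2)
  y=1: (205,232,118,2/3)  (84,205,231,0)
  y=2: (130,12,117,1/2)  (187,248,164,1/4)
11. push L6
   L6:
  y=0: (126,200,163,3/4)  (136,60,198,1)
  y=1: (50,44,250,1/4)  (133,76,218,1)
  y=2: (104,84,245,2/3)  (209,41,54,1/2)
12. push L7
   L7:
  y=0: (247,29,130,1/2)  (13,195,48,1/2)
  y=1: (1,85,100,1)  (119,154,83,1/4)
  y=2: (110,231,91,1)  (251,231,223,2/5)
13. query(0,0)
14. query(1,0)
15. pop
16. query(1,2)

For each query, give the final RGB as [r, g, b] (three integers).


(1,1) stack=L1,L2; from [0,0,0]:
L1 α=2/5: [416/5, 92/5, 236/5]
L2 α=4/7: [2508/35, 4916/35, 2228/35]
→ [72, 140, 64]

query (0,0) [L1,L2,L3,L4] — begin 0,0,0
after L1 α=1/3: [6, 69, 72]
after L2 α=1/2: [9, 77/2, 99/2]
after L3 α=1/2: [189/2, 447/4, 293/4]
after L4 α=2/5: [1031/10, 2517/20, 1759/20]
rounded: [103, 126, 88]

(0,2) stack=L1,L2,L3; from [0,0,0]:
after L1 α=1/5: [37/5, 11/5, 67/5]
after L2 α=1: [194, 39, 123]
after L3 α=2/3: [418/3, 115/3, 189]
= [139, 38, 189]

at x=0,y=0 over L1,L2,L3:
after L1 α=1/3: [6, 69, 72]
after L2 α=1/2: [9, 77/2, 99/2]
after L3 α=1/2: [189/2, 447/4, 293/4]
→ [94, 112, 73]

(0,0) stack=L1,L2,L3,L5,L6,L7; from [0,0,0]:
L1 α=1/3: [6, 69, 72]
L2 α=1/2: [9, 77/2, 99/2]
L3 α=1/2: [189/2, 447/4, 293/4]
L5 α=1/5: [99, 662/5, 536/5]
L6 α=3/4: [477/4, 1831/10, 2981/20]
L7 α=1/2: [1465/8, 2121/20, 5581/40]
= [183, 106, 140]

at x=1,y=0 over L1,L2,L3,L5,L6,L7:
after L1 α=4/5: [692/5, 268/5, 552/5]
after L2 α=1/7: [4212/35, 1798/35, 551/5]
after L3 α=3/4: [20277/140, 4213/140, 239/5]
after L5 α=1/2: [44637/280, 14013/280, 187/5]
after L6 α=1: [136, 60, 198]
after L7 α=1/2: [149/2, 255/2, 123]
→ [74, 128, 123]

at x=1,y=2 over L1,L2,L3,L5,L6:
+L1 (α=5/6) → [440/3, 110, 485/6]
+L2 (α=7/8) → [2645/24, 937/4, 5189/48]
+L3 (α=1/2) → [3149/48, 1801/8, 10805/96]
+L5 (α=1/4) → [6141/64, 7387/32, 16053/128]
+L6 (α=1/2) → [19517/128, 8699/64, 22965/256]
→ [152, 136, 90]


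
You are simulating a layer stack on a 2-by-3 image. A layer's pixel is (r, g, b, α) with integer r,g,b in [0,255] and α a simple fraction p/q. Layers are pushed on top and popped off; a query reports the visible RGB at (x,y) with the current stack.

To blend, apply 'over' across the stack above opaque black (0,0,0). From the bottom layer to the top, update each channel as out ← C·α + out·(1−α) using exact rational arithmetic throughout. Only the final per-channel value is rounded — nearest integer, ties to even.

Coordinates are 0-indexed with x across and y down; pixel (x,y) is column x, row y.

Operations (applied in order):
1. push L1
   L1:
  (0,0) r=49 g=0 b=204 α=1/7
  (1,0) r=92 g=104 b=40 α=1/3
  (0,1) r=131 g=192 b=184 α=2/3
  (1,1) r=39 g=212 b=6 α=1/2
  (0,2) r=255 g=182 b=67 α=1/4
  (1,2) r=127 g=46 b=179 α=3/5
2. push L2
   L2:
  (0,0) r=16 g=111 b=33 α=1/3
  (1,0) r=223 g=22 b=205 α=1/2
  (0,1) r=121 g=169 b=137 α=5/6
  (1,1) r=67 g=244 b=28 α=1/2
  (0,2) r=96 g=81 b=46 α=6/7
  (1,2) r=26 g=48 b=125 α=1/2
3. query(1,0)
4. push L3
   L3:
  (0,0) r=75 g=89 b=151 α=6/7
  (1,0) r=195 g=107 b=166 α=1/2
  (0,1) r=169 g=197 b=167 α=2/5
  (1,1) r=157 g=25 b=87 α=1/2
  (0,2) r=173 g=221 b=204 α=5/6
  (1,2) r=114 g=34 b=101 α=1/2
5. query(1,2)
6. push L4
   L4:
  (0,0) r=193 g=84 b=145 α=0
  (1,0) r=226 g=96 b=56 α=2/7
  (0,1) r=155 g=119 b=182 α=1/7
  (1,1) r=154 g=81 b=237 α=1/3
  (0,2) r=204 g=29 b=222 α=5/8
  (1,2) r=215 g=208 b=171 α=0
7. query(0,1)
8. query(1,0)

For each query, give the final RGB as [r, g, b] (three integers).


query (1,0) [L1,L2] — begin 0,0,0
+L1 (α=1/3) → [92/3, 104/3, 40/3]
+L2 (α=1/2) → [761/6, 85/3, 655/6]
rounded: [127, 28, 109]

(1,2) stack=L1,L2,L3; from [0,0,0]:
after L1 α=3/5: [381/5, 138/5, 537/5]
after L2 α=1/2: [511/10, 189/5, 581/5]
after L3 α=1/2: [1651/20, 359/10, 543/5]
rounded: [83, 36, 109]

query (0,1) [L1,L2,L3,L4] — begin 0,0,0
after L1 α=2/3: [262/3, 128, 368/3]
after L2 α=5/6: [2077/18, 973/6, 2423/18]
after L3 α=2/5: [821/6, 1761/10, 4427/30]
after L4 α=1/7: [976/7, 5878/35, 5337/35]
→ [139, 168, 152]

(1,0) stack=L1,L2,L3,L4; from [0,0,0]:
after L1 α=1/3: [92/3, 104/3, 40/3]
after L2 α=1/2: [761/6, 85/3, 655/6]
after L3 α=1/2: [1931/12, 203/3, 1651/12]
after L4 α=2/7: [15079/84, 1591/21, 9599/84]
= [180, 76, 114]


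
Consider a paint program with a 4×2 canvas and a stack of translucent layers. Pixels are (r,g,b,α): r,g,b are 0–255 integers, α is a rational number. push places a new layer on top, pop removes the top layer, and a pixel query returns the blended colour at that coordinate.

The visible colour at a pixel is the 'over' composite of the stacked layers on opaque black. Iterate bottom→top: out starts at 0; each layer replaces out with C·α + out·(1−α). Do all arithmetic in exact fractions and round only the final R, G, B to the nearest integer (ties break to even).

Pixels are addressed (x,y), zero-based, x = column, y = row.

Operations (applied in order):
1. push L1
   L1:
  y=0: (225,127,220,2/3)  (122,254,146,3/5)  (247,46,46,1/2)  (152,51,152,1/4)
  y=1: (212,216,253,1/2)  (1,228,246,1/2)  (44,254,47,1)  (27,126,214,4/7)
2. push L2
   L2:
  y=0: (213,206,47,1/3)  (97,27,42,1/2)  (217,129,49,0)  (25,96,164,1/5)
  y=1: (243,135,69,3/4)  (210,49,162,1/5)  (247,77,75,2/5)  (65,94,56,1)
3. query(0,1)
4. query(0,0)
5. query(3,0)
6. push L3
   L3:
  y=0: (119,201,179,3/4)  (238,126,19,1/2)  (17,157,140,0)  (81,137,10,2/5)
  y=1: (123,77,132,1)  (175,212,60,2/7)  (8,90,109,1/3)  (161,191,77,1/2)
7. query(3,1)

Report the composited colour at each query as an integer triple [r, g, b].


query (0,1) [L1,L2] — begin 0,0,0
after L1 α=1/2: [106, 108, 253/2]
after L2 α=3/4: [835/4, 513/4, 667/8]
rounded: [209, 128, 83]

at x=0,y=0 over L1,L2:
L1 α=2/3: [150, 254/3, 440/3]
L2 α=1/3: [171, 1126/9, 1021/9]
= [171, 125, 113]

(3,0) stack=L1,L2; from [0,0,0]:
L1 α=1/4: [38, 51/4, 38]
L2 α=1/5: [177/5, 147/5, 316/5]
= [35, 29, 63]

query (3,1) [L1,L2,L3] — begin 0,0,0
after L1 α=4/7: [108/7, 72, 856/7]
after L2 α=1: [65, 94, 56]
after L3 α=1/2: [113, 285/2, 133/2]
rounded: [113, 142, 66]


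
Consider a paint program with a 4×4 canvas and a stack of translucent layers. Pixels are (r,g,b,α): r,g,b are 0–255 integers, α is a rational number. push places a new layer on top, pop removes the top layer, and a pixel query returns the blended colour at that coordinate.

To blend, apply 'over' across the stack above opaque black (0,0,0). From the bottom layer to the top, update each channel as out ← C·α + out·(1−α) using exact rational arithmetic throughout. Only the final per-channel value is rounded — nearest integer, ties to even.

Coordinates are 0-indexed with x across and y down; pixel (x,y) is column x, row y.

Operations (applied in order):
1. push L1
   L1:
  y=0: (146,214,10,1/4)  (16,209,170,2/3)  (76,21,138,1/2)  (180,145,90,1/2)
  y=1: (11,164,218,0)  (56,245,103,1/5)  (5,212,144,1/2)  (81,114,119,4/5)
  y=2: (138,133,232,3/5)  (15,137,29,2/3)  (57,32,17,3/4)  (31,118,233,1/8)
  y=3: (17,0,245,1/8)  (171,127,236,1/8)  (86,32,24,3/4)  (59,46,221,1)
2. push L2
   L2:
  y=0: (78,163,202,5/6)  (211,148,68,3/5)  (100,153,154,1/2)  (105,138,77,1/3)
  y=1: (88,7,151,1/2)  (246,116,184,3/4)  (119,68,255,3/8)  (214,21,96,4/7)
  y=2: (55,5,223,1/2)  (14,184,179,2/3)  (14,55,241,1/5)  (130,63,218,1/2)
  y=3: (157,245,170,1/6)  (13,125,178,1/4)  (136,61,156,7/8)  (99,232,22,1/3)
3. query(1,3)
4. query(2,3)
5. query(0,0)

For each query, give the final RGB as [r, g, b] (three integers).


(1,3) stack=L1,L2; from [0,0,0]:
+L1 (α=1/8) → [171/8, 127/8, 59/2]
+L2 (α=1/4) → [617/32, 1381/32, 533/8]
→ [19, 43, 67]

query (2,3) [L1,L2] — begin 0,0,0
after L1 α=3/4: [129/2, 24, 18]
after L2 α=7/8: [2033/16, 451/8, 555/4]
→ [127, 56, 139]

at x=0,y=0 over L1,L2:
+L1 (α=1/4) → [73/2, 107/2, 5/2]
+L2 (α=5/6) → [853/12, 579/4, 675/4]
→ [71, 145, 169]


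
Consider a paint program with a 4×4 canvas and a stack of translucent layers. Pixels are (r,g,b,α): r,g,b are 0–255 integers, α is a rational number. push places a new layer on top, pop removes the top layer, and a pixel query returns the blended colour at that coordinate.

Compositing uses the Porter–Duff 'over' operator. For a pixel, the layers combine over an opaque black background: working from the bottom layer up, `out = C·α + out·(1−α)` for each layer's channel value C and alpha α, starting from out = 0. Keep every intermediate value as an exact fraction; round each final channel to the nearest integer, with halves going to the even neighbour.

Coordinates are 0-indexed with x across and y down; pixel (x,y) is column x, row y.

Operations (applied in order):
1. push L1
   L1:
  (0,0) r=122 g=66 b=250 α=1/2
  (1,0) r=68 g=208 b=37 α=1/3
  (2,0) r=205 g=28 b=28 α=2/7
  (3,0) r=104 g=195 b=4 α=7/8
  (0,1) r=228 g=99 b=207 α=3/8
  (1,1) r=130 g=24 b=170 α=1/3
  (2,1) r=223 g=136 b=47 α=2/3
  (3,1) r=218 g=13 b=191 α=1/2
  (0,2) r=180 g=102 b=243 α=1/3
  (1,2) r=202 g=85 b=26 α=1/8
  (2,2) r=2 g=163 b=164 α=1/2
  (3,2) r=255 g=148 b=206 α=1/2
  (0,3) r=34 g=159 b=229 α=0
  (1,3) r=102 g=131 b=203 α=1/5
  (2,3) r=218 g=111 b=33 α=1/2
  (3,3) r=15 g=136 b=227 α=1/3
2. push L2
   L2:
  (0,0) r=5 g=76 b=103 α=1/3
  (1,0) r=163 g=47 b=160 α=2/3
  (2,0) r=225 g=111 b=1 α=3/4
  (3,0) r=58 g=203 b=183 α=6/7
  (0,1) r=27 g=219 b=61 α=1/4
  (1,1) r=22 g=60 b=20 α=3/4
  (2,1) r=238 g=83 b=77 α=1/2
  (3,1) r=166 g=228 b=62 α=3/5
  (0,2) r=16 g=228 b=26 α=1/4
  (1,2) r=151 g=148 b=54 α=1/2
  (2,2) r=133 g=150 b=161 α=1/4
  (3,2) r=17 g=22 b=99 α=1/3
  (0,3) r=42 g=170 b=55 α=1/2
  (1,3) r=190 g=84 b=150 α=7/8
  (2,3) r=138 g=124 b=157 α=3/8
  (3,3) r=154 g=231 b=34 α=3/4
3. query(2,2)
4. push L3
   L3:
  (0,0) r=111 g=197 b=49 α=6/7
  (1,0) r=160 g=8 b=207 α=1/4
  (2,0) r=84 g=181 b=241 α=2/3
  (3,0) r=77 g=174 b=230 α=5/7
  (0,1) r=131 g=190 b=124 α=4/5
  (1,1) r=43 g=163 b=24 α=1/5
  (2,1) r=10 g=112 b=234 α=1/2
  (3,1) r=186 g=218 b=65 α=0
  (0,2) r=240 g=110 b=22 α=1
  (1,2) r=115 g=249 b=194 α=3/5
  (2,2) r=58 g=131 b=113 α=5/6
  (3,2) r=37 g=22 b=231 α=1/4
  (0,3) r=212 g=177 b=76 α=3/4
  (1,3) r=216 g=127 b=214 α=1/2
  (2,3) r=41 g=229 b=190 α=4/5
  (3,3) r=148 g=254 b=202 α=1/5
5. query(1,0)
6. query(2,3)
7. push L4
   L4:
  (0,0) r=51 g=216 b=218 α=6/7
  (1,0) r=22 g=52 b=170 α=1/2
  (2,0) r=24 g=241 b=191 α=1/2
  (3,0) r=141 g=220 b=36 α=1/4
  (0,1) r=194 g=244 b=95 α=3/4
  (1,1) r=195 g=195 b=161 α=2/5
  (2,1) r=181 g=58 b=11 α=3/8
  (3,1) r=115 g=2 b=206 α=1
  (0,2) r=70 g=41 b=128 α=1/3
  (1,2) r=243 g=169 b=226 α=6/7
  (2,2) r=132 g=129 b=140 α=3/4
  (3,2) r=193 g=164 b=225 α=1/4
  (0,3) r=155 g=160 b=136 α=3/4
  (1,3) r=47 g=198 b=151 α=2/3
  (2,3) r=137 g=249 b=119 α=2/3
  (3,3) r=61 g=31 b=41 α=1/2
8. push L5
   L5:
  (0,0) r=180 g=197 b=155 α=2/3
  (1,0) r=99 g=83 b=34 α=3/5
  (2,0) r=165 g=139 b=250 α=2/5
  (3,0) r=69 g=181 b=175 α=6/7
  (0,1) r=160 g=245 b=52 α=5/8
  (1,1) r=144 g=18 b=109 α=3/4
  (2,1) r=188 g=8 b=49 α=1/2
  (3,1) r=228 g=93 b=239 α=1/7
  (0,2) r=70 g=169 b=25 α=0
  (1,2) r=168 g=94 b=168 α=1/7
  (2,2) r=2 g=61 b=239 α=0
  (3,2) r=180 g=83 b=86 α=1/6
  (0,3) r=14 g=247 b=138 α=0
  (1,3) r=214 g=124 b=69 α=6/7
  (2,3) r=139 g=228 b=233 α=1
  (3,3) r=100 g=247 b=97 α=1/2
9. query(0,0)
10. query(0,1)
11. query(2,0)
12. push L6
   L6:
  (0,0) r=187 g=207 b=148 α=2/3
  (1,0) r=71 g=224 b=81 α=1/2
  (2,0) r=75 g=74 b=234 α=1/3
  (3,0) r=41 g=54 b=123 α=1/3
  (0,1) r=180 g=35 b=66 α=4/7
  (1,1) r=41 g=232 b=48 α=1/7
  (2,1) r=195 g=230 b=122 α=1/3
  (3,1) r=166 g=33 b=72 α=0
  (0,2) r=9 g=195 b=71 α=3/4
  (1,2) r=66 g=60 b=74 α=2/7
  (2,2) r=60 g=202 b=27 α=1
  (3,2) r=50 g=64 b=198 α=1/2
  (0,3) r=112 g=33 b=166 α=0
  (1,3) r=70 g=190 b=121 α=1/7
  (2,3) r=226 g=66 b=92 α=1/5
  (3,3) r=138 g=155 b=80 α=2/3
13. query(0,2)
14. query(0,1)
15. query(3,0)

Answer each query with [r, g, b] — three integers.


query (2,2) [L1,L2] — begin 0,0,0
after L1 α=1/2: [1, 163/2, 82]
after L2 α=1/4: [34, 789/8, 407/4]
→ [34, 99, 102]

query (1,0) [L1,L2,L3] — begin 0,0,0
L1 α=1/3: [68/3, 208/3, 37/3]
L2 α=2/3: [1046/9, 490/9, 997/9]
L3 α=1/4: [763/6, 257/6, 809/6]
rounded: [127, 43, 135]

(2,3) stack=L1,L2,L3; from [0,0,0]:
after L1 α=1/2: [109, 111/2, 33/2]
after L2 α=3/8: [959/8, 1299/16, 1107/16]
after L3 α=4/5: [2271/40, 3191/16, 13267/80]
= [57, 199, 166]

query (0,0) [L1,L2,L3,L4,L5] — begin 0,0,0
L1 α=1/2: [61, 33, 125]
L2 α=1/3: [127/3, 142/3, 353/3]
L3 α=6/7: [2125/21, 3688/21, 1235/21]
L4 α=6/7: [8551/147, 30904/147, 28703/147]
L5 α=2/3: [61471/441, 88822/441, 74273/441]
→ [139, 201, 168]

at x=0,y=1 over L1,L2,L3,L4,L5:
+L1 (α=3/8) → [171/2, 297/8, 621/8]
+L2 (α=1/4) → [567/8, 2643/32, 2351/32]
+L3 (α=4/5) → [4759/40, 26963/160, 18223/160]
+L4 (α=3/4) → [28039/160, 144083/640, 63823/640]
+L5 (α=5/8) → [212117/1280, 1216249/5120, 357869/5120]
= [166, 238, 70]

(2,0) stack=L1,L2,L3,L4,L5; from [0,0,0]:
L1 α=2/7: [410/7, 8, 8]
L2 α=3/4: [5135/28, 341/4, 11/4]
L3 α=2/3: [9839/84, 1789/12, 1939/12]
L4 α=1/2: [11855/168, 4681/24, 4231/24]
L5 α=2/5: [6067/56, 1381/8, 8231/40]
= [108, 173, 206]

(0,2) stack=L1,L2,L3,L4,L5,L6; from [0,0,0]:
+L1 (α=1/3) → [60, 34, 81]
+L2 (α=1/4) → [49, 165/2, 269/4]
+L3 (α=1) → [240, 110, 22]
+L4 (α=1/3) → [550/3, 87, 172/3]
+L5 (α=0) → [550/3, 87, 172/3]
+L6 (α=3/4) → [631/12, 168, 811/12]
→ [53, 168, 68]

(0,1) stack=L1,L2,L3,L4,L5,L6; from [0,0,0]:
+L1 (α=3/8) → [171/2, 297/8, 621/8]
+L2 (α=1/4) → [567/8, 2643/32, 2351/32]
+L3 (α=4/5) → [4759/40, 26963/160, 18223/160]
+L4 (α=3/4) → [28039/160, 144083/640, 63823/640]
+L5 (α=5/8) → [212117/1280, 1216249/5120, 357869/5120]
+L6 (α=4/7) → [1557951/8960, 4365547/35840, 2425287/35840]
→ [174, 122, 68]

at x=3,y=0 over L1,L2,L3,L4,L5,L6:
L1 α=7/8: [91, 1365/8, 7/2]
L2 α=6/7: [439/7, 1587/8, 2203/14]
L3 α=5/7: [3573/49, 5067/28, 10253/49]
L4 α=1/4: [4407/49, 21361/112, 32523/196]
L5 α=6/7: [24693/343, 142993/784, 238323/1372]
L6 α=1/3: [63449/1029, 164161/1176, 107567/686]
= [62, 140, 157]


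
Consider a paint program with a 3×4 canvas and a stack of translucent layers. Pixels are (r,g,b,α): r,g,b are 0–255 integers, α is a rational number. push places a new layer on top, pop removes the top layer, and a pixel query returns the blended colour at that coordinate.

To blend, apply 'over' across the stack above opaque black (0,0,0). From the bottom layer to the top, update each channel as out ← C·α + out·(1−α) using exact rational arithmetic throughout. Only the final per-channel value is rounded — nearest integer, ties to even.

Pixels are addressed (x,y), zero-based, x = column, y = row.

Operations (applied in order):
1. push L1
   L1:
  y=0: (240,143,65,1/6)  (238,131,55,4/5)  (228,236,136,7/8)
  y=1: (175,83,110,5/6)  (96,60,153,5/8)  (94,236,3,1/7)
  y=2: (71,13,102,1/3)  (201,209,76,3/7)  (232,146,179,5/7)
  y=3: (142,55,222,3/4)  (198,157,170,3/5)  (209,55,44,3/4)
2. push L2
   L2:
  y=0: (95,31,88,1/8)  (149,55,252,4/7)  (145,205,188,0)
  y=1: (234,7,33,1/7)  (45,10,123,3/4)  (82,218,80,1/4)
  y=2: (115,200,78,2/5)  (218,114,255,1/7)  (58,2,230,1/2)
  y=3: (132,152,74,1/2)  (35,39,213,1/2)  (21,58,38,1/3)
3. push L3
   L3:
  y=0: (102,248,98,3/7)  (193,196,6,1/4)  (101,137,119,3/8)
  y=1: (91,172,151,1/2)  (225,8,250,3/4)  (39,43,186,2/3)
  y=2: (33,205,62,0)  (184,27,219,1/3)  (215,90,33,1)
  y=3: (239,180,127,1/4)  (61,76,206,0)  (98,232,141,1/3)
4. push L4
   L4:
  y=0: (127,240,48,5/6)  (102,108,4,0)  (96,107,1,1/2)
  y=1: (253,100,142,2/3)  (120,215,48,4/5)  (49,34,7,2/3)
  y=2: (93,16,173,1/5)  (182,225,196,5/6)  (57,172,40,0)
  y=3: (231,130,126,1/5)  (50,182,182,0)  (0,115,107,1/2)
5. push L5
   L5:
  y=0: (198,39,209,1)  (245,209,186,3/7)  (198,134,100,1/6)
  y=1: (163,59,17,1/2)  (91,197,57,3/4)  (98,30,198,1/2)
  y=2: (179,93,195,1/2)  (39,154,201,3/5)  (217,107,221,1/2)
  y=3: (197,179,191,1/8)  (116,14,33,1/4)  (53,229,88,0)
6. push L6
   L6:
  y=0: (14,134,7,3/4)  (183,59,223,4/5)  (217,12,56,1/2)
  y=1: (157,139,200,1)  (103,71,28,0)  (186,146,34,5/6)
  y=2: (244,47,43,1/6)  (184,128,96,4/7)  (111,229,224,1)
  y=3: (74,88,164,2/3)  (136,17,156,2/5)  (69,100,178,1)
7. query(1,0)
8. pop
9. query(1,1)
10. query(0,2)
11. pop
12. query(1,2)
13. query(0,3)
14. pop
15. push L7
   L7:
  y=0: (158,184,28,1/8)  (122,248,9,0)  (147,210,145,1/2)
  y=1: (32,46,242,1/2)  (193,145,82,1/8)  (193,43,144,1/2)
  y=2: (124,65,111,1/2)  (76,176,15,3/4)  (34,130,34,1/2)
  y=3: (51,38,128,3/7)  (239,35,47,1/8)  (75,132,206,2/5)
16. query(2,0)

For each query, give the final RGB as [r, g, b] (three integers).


query (1,0) [L1,L2,L3,L4,L5,L6] — begin 0,0,0
after L1 α=4/5: [952/5, 524/5, 44]
after L2 α=4/7: [5836/35, 2672/35, 1140/7]
after L3 α=1/4: [24263/140, 3719/35, 1731/14]
after L4 α=0: [24263/140, 3719/35, 1731/14]
after L5 α=3/7: [49988/245, 36821/245, 7368/49]
after L6 α=4/5: [229328/1225, 94641/1225, 51076/245]
rounded: [187, 77, 208]

at x=1,y=1 over L1,L2,L3,L4,L5:
L1 α=5/8: [60, 75/2, 765/8]
L2 α=3/4: [195/4, 135/8, 3717/32]
L3 α=3/4: [2895/16, 327/32, 27717/128]
L4 α=4/5: [2115/16, 27847/160, 52293/640]
L5 α=3/4: [6483/64, 122407/640, 161733/2560]
= [101, 191, 63]

(0,2) stack=L1,L2,L3,L4,L5; from [0,0,0]:
after L1 α=1/3: [71/3, 13/3, 34]
after L2 α=2/5: [301/5, 413/5, 258/5]
after L3 α=0: [301/5, 413/5, 258/5]
after L4 α=1/5: [1669/25, 1732/25, 1897/25]
after L5 α=1/2: [3072/25, 4057/50, 3386/25]
→ [123, 81, 135]

(1,2) stack=L1,L2,L3,L4; from [0,0,0]:
L1 α=3/7: [603/7, 627/7, 228/7]
L2 α=1/7: [5144/49, 4560/49, 3153/49]
L3 α=1/3: [19304/147, 3481/49, 5679/49]
L4 α=5/6: [76537/441, 29303/147, 53699/294]
= [174, 199, 183]

(0,3) stack=L1,L2,L3,L4; from [0,0,0]:
+L1 (α=3/4) → [213/2, 165/4, 333/2]
+L2 (α=1/2) → [477/4, 773/8, 481/4]
+L3 (α=1/4) → [2387/16, 3759/32, 1951/16]
+L4 (α=1/5) → [3311/20, 4799/40, 491/4]
→ [166, 120, 123]

at x=2,y=0 over L1,L2,L3,L7:
+L1 (α=7/8) → [399/2, 413/2, 119]
+L2 (α=0) → [399/2, 413/2, 119]
+L3 (α=3/8) → [2601/16, 2887/16, 119]
+L7 (α=1/2) → [4953/32, 6247/32, 132]
rounded: [155, 195, 132]


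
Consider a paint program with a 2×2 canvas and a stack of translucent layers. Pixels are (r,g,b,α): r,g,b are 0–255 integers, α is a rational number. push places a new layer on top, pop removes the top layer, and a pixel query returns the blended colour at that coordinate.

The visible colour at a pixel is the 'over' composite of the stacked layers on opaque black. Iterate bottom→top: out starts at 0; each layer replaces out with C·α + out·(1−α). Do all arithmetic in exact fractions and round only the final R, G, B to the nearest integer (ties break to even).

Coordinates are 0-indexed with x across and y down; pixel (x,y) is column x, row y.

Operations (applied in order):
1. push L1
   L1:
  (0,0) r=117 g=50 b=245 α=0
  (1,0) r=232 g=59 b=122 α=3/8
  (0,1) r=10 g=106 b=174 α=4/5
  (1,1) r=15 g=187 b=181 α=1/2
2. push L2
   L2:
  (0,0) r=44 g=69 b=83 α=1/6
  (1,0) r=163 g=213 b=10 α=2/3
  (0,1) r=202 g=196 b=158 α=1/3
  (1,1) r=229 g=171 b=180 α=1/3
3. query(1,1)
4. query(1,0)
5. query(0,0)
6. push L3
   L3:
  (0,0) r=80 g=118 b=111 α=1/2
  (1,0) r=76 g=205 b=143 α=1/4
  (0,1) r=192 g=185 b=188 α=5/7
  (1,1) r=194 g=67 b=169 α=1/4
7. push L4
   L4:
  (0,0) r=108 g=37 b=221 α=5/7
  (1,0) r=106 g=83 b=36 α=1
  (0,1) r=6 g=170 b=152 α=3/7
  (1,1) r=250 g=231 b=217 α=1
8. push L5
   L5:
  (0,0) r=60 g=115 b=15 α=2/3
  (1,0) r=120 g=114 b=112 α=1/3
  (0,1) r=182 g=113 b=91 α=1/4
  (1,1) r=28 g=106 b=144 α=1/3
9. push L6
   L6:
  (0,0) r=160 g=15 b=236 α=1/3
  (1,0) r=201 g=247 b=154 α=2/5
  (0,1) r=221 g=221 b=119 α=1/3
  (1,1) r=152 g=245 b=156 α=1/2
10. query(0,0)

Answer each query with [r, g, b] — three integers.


query (1,1) [L1,L2] — begin 0,0,0
after L1 α=1/2: [15/2, 187/2, 181/2]
after L2 α=1/3: [244/3, 358/3, 361/3]
rounded: [81, 119, 120]

(1,0) stack=L1,L2; from [0,0,0]:
after L1 α=3/8: [87, 177/8, 183/4]
after L2 α=2/3: [413/3, 1195/8, 263/12]
rounded: [138, 149, 22]

(0,0) stack=L1,L2; from [0,0,0]:
after L1 α=0: [0, 0, 0]
after L2 α=1/6: [22/3, 23/2, 83/6]
→ [7, 12, 14]

(0,0) stack=L1,L2,L3,L4,L5,L6; from [0,0,0]:
L1 α=0: [0, 0, 0]
L2 α=1/6: [22/3, 23/2, 83/6]
L3 α=1/2: [131/3, 259/4, 749/12]
L4 α=5/7: [1882/21, 629/14, 7379/42]
L5 α=2/3: [4402/63, 1283/14, 8639/126]
L6 α=1/3: [18884/189, 1388/21, 23507/189]
rounded: [100, 66, 124]


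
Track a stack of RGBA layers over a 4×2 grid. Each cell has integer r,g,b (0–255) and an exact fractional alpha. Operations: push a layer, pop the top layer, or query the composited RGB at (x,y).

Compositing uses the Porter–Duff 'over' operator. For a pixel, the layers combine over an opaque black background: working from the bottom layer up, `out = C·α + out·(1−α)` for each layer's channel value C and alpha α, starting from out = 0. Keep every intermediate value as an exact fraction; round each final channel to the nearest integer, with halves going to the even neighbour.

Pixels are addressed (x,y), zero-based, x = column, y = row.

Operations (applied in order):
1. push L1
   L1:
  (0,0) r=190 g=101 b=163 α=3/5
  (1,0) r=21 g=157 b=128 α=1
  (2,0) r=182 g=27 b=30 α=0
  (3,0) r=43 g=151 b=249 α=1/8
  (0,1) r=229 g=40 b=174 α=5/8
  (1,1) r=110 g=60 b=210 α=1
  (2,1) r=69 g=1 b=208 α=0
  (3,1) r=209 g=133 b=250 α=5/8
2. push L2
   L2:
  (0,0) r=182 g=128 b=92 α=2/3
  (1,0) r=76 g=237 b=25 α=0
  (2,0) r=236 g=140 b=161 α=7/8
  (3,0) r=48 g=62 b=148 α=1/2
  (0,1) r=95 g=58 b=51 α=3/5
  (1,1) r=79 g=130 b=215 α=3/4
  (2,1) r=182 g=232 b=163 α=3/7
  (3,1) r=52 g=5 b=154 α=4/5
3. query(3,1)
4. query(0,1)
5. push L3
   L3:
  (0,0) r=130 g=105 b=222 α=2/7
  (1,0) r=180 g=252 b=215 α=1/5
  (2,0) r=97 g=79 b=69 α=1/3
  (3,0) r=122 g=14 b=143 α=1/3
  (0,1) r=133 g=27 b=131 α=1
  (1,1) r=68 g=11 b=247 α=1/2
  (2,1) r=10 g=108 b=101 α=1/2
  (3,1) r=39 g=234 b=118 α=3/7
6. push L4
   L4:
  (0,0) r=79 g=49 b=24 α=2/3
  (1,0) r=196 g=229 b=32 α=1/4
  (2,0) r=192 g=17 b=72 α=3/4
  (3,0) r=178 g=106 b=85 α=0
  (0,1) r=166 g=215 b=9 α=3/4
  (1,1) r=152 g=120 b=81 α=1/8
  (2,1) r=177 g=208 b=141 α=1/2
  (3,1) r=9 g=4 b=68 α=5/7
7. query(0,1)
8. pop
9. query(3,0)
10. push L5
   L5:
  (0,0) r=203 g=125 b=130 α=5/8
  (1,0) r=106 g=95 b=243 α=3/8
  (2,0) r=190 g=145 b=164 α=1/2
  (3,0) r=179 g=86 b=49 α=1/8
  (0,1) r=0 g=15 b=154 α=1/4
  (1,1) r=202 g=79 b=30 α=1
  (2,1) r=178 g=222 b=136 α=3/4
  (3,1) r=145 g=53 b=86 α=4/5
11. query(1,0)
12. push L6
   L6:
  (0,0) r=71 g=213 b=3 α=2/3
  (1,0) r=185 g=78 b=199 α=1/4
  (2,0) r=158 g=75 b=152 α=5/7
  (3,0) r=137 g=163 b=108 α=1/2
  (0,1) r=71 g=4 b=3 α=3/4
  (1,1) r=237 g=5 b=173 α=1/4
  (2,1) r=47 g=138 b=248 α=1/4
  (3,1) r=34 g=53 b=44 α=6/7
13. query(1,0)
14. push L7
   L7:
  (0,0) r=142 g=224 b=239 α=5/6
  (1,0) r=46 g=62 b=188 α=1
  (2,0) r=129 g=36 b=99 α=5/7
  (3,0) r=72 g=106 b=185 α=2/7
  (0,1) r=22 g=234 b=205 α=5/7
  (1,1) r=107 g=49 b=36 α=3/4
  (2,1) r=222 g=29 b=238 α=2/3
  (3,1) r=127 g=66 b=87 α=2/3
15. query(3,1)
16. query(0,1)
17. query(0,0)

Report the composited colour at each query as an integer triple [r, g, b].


at x=3,y=1 over L1,L2:
+L1 (α=5/8) → [1045/8, 665/8, 625/4]
+L2 (α=4/5) → [2709/40, 165/8, 3089/20]
→ [68, 21, 154]

(0,1) stack=L1,L2; from [0,0,0]:
+L1 (α=5/8) → [1145/8, 25, 435/4]
+L2 (α=3/5) → [457/4, 224/5, 741/10]
rounded: [114, 45, 74]

query (0,1) [L1,L2,L3,L4] — begin 0,0,0
after L1 α=5/8: [1145/8, 25, 435/4]
after L2 α=3/5: [457/4, 224/5, 741/10]
after L3 α=1: [133, 27, 131]
after L4 α=3/4: [631/4, 168, 79/2]
rounded: [158, 168, 40]

query (3,0) [L1,L2,L3] — begin 0,0,0
L1 α=1/8: [43/8, 151/8, 249/8]
L2 α=1/2: [427/16, 647/16, 1433/16]
L3 α=1/3: [1403/24, 253/8, 859/8]
→ [58, 32, 107]

(1,0) stack=L1,L2,L3,L5; from [0,0,0]:
after L1 α=1: [21, 157, 128]
after L2 α=0: [21, 157, 128]
after L3 α=1/5: [264/5, 176, 727/5]
after L5 α=3/8: [291/4, 1165/8, 182]
→ [73, 146, 182]

(1,0) stack=L1,L2,L3,L5,L6; from [0,0,0]:
L1 α=1: [21, 157, 128]
L2 α=0: [21, 157, 128]
L3 α=1/5: [264/5, 176, 727/5]
L5 α=3/8: [291/4, 1165/8, 182]
L6 α=1/4: [1613/16, 4119/32, 745/4]
rounded: [101, 129, 186]

query (3,1) [L1,L2,L3,L5,L6,L7] — begin 0,0,0
L1 α=5/8: [1045/8, 665/8, 625/4]
L2 α=4/5: [2709/40, 165/8, 3089/20]
L3 α=3/7: [3879/70, 1569/14, 4859/35]
L5 α=4/5: [44479/350, 4537/70, 16899/175]
L6 α=6/7: [115879/2450, 26797/490, 63099/1225]
L7 α=2/3: [738179/7350, 91477/1470, 92083/1225]
rounded: [100, 62, 75]

query (0,1) [L1,L2,L3,L5,L6,L7] — begin 0,0,0
+L1 (α=5/8) → [1145/8, 25, 435/4]
+L2 (α=3/5) → [457/4, 224/5, 741/10]
+L3 (α=1) → [133, 27, 131]
+L5 (α=1/4) → [399/4, 24, 547/4]
+L6 (α=3/4) → [1251/16, 9, 583/16]
+L7 (α=5/7) → [2131/56, 1188/7, 8783/56]
= [38, 170, 157]

at x=0,y=0 over L1,L2,L3,L5,L6,L7:
after L1 α=3/5: [114, 303/5, 489/5]
after L2 α=2/3: [478/3, 1583/15, 1409/15]
after L3 α=2/7: [3170/21, 2213/21, 2741/21]
after L5 α=5/8: [10275/56, 1647/14, 7291/56]
after L6 α=2/3: [18227/168, 2537/14, 7627/168]
after L7 α=5/6: [137507/1008, 18217/84, 208387/1008]
→ [136, 217, 207]
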